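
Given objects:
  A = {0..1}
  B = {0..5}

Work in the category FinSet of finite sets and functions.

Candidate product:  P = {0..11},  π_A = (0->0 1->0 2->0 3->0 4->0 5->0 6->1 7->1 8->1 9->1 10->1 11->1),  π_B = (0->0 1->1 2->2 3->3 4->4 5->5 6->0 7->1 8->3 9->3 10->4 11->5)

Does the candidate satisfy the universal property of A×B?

Answer: NOT A VALID PRODUCT — duplicate pair at indices 9,8

Derivation:
|A|·|B| = 2·6 = 12;  |P| = 12
Check the pairing map k ↦ (π_A(k), π_B(k)):
  0 -> (0,0)
  1 -> (0,1)
  2 -> (0,2)
  3 -> (0,3)
  4 -> (0,4)
  5 -> (0,5)
  6 -> (1,0)
  7 -> (1,1)
  8 -> (1,3)
  9 -> (1,3)  ✗ repeats pair of k=8
  10 -> (1,4)
  11 -> (1,5)
distinct pairs in image: 11 / 12 needed
  → (1,3) hit at k=8 and k=9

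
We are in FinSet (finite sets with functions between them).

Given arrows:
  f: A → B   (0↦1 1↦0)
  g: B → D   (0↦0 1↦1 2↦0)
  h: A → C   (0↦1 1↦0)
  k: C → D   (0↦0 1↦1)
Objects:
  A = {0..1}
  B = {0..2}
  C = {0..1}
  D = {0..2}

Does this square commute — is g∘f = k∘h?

Path 1 = f;g:
  0 f→1 g→1
  1 f→0 g→0
  result₁ = (0↦1 1↦0)
Path 2 = h;k:
  0 h→1 k→1
  1 h→0 k→0
  result₂ = (0↦1 1↦0)
Equal? same morphism ✓

Answer: COMMUTES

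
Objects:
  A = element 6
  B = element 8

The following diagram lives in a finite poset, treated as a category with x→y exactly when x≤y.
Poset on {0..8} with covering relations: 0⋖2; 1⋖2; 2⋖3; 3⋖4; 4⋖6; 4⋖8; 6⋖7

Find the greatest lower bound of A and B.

Common predecessors of 6,8: {0,1,2,3,4}
  0 ⊑ 4
  1 ⊑ 4
  2 ⊑ 4
  3 ⊑ 4
  4 ⊑ 4
glb = 4

Answer: A∧B = 4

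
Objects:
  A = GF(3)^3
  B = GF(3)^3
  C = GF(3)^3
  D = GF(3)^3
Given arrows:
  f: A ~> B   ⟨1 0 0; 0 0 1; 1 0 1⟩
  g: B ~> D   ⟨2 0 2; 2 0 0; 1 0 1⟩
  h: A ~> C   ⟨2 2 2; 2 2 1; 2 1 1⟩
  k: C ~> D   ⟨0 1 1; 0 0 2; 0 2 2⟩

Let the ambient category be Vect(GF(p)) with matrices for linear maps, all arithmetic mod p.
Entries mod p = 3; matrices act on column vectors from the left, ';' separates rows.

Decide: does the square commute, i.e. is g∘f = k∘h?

Path 1 = f;g:
  e0=[1,0,0] f~>[1,0,1] g~>[1,2,2]
  e1=[0,1,0] f~>[0,0,0] g~>[0,0,0]
  e2=[0,0,1] f~>[0,1,1] g~>[2,0,1]
  ⟦path⟧₁ = ⟨1 0 2; 2 0 0; 2 0 1⟩
Path 2 = h;k:
  e0=[1,0,0] h~>[2,2,2] k~>[1,1,2]
  e1=[0,1,0] h~>[2,2,1] k~>[0,2,0]
  e2=[0,0,1] h~>[2,1,1] k~>[2,2,1]
  ⟦path⟧₂ = ⟨1 0 2; 1 2 2; 2 0 1⟩
Equal? differ; not commutative

Answer: DOES NOT COMMUTE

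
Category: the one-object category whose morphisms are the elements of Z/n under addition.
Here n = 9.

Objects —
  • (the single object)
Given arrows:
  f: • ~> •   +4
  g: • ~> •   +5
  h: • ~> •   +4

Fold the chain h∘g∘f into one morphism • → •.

Answer: +4

Derivation:
  0 +4≡4 +5≡0 +4≡4  (mod 9)
⟦path⟧: +4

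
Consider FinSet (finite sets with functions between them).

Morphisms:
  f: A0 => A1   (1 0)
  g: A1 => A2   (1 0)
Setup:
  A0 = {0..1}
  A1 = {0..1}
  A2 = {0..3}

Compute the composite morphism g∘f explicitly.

  0 f=>1 g=>0
  1 f=>0 g=>1
⟦path⟧: (0 1)

Answer: (0 1)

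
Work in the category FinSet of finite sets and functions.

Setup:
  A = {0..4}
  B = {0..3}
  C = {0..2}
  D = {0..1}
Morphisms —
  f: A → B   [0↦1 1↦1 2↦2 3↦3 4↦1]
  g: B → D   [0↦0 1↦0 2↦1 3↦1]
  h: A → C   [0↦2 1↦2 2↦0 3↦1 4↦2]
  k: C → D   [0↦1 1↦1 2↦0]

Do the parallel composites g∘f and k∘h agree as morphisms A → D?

Answer: COMMUTES

Trace:
Along f;g (path 1):
  0 f→1 g→0
  1 f→1 g→0
  2 f→2 g→1
  3 f→3 g→1
  4 f→1 g→0
  result₁ = [0↦0 1↦0 2↦1 3↦1 4↦0]
Along h;k (path 2):
  0 h→2 k→0
  1 h→2 k→0
  2 h→0 k→1
  3 h→1 k→1
  4 h→2 k→0
  result₂ = [0↦0 1↦0 2↦1 3↦1 4↦0]
Equal? YES — commutes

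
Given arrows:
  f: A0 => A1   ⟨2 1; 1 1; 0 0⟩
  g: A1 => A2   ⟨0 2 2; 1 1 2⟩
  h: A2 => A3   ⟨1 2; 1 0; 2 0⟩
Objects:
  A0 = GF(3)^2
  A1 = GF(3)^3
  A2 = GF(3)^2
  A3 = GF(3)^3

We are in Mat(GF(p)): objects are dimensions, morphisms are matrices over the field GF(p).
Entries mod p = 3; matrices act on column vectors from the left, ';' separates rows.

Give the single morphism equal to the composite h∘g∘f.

  e0=⟨1,0⟩ f=>⟨2,1,0⟩ g=>⟨2,0⟩ h=>⟨2,2,1⟩
  e1=⟨0,1⟩ f=>⟨1,1,0⟩ g=>⟨2,2⟩ h=>⟨0,2,1⟩
⟦path⟧: ⟨2 0; 2 2; 1 1⟩

Answer: ⟨2 0; 2 2; 1 1⟩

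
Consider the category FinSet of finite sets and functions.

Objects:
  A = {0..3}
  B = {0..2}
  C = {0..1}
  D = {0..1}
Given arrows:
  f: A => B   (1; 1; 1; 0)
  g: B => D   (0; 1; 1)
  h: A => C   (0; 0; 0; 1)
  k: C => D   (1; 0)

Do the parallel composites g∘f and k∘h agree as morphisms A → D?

Answer: COMMUTES

Work:
Path 1 = f;g:
  0 f=>1 g=>1
  1 f=>1 g=>1
  2 f=>1 g=>1
  3 f=>0 g=>0
  result₁ = (1; 1; 1; 0)
Path 2 = h;k:
  0 h=>0 k=>1
  1 h=>0 k=>1
  2 h=>0 k=>1
  3 h=>1 k=>0
  result₂ = (1; 1; 1; 0)
Equal? equal; square commutes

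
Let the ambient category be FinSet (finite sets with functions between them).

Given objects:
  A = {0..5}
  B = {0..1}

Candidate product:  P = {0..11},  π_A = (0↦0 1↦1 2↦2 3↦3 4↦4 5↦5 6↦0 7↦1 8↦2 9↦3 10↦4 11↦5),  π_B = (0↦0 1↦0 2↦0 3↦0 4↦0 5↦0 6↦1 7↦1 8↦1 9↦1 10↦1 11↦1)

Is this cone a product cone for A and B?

|A|·|B| = 6·2 = 12;  |P| = 12
Check the pairing map k ↦ (π_A(k), π_B(k)):
  0 ↦ (0,0)
  1 ↦ (1,0)
  2 ↦ (2,0)
  3 ↦ (3,0)
  4 ↦ (4,0)
  5 ↦ (5,0)
  6 ↦ (0,1)
  7 ↦ (1,1)
  8 ↦ (2,1)
  9 ↦ (3,1)
  10 ↦ (4,1)
  11 ↦ (5,1)
distinct pairs in image: 12 / 12 needed
  → bijection onto A×B; projections well-typed.

Answer: VALID PRODUCT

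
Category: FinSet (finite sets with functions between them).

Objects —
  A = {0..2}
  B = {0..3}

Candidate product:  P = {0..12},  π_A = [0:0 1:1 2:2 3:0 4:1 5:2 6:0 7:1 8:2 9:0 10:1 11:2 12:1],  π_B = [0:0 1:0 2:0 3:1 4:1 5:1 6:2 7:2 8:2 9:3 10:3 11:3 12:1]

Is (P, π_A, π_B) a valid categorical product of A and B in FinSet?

|A|·|B| = 3·4 = 12;  |P| = 13
  → cardinalities differ; no bijection possible.

Answer: NOT A VALID PRODUCT — |P|=13 ≠ |A|·|B|=12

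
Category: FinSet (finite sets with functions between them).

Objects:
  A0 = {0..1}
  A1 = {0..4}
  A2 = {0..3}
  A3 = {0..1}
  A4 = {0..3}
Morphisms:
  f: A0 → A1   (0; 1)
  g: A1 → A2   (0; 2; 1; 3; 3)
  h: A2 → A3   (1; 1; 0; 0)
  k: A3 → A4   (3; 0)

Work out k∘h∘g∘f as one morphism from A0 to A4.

Answer: (0; 3)

Derivation:
  0 f→0 g→0 h→1 k→0
  1 f→1 g→2 h→0 k→3
⟦path⟧: (0; 3)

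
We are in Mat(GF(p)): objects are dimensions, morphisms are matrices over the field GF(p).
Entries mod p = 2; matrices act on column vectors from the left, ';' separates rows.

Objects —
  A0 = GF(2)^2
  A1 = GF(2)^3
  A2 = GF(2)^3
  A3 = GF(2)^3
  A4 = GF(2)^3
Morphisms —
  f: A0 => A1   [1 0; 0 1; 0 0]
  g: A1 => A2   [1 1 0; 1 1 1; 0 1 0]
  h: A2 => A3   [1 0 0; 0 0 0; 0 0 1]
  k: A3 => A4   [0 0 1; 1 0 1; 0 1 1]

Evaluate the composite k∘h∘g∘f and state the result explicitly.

  e0=[1,0] f=>[1,0,0] g=>[1,1,0] h=>[1,0,0] k=>[0,1,0]
  e1=[0,1] f=>[0,1,0] g=>[1,1,1] h=>[1,0,1] k=>[1,0,1]
⟦path⟧: [0 1; 1 0; 0 1]

Answer: [0 1; 1 0; 0 1]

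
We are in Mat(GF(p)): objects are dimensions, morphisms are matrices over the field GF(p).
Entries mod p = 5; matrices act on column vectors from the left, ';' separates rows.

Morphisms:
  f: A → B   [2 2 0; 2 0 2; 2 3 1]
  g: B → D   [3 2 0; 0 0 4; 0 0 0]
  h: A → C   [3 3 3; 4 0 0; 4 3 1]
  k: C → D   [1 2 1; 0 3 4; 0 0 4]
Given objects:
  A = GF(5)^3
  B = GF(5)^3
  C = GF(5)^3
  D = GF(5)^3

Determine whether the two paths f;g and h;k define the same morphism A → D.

1) trace f;g:
  e0=[1,0,0] f→[2,2,2] g→[0,3,0]
  e1=[0,1,0] f→[2,0,3] g→[1,2,0]
  e2=[0,0,1] f→[0,2,1] g→[4,4,0]
  composite₁ = [0 1 4; 3 2 4; 0 0 0]
2) trace h;k:
  e0=[1,0,0] h→[3,4,4] k→[0,3,1]
  e1=[0,1,0] h→[3,0,3] k→[1,2,2]
  e2=[0,0,1] h→[3,0,1] k→[4,4,4]
  composite₂ = [0 1 4; 3 2 4; 1 2 4]
Equal? NO — does not commute

Answer: DOES NOT COMMUTE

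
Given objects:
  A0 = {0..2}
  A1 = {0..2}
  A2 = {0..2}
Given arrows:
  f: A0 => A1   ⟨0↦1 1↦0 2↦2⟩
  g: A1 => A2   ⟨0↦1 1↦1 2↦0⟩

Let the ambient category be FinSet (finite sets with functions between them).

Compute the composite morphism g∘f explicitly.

Answer: ⟨0↦1 1↦1 2↦0⟩

Trace:
  0 f=>1 g=>1
  1 f=>0 g=>1
  2 f=>2 g=>0
⟦path⟧: ⟨0↦1 1↦1 2↦0⟩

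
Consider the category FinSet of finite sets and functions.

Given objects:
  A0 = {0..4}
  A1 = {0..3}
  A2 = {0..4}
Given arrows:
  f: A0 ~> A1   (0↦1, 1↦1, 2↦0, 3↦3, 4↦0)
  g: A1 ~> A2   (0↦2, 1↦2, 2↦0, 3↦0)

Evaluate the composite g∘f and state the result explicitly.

Answer: (0↦2, 1↦2, 2↦2, 3↦0, 4↦2)

Work:
  0 f~>1 g~>2
  1 f~>1 g~>2
  2 f~>0 g~>2
  3 f~>3 g~>0
  4 f~>0 g~>2
result: (0↦2, 1↦2, 2↦2, 3↦0, 4↦2)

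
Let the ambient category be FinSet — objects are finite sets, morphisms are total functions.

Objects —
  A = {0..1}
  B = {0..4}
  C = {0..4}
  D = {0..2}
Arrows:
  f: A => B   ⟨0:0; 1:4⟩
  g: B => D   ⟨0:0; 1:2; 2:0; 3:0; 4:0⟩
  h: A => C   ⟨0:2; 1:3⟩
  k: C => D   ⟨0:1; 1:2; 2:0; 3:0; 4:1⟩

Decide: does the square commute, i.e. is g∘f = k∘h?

1) trace f;g:
  0 f=>0 g=>0
  1 f=>4 g=>0
  ⟦path⟧₁ = ⟨0:0; 1:0⟩
2) trace h;k:
  0 h=>2 k=>0
  1 h=>3 k=>0
  ⟦path⟧₂ = ⟨0:0; 1:0⟩
Equal? YES — commutes

Answer: COMMUTES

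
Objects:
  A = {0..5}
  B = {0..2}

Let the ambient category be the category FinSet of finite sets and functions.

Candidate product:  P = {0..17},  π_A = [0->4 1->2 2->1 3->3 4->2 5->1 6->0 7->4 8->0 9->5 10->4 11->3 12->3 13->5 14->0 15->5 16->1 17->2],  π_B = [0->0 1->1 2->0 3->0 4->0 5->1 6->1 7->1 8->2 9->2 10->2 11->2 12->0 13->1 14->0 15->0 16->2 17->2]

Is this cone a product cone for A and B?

|A|·|B| = 6·3 = 18;  |P| = 18
Check the pairing map k ↦ (π_A(k), π_B(k)):
  0 -> (4,0)
  1 -> (2,1)
  2 -> (1,0)
  3 -> (3,0)
  4 -> (2,0)
  5 -> (1,1)
  6 -> (0,1)
  7 -> (4,1)
  8 -> (0,2)
  9 -> (5,2)
  10 -> (4,2)
  11 -> (3,2)
  12 -> (3,0)  ✗ repeats pair of k=3
  13 -> (5,1)
  14 -> (0,0)
  15 -> (5,0)
  16 -> (1,2)
  17 -> (2,2)
distinct pairs in image: 17 / 18 needed
  → (3,0) hit at k=3 and k=12

Answer: NOT A VALID PRODUCT — duplicate pair at indices 3,12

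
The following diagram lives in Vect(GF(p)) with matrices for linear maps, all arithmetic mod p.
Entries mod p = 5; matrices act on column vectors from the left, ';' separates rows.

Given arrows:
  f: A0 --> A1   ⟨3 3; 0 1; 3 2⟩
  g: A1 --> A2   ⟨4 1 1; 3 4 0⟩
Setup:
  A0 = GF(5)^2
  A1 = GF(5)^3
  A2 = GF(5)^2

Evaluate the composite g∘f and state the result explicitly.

Answer: ⟨0 0; 4 3⟩

Derivation:
  e0=(1,0) f-->(3,0,3) g-->(0,4)
  e1=(0,1) f-->(3,1,2) g-->(0,3)
composite: ⟨0 0; 4 3⟩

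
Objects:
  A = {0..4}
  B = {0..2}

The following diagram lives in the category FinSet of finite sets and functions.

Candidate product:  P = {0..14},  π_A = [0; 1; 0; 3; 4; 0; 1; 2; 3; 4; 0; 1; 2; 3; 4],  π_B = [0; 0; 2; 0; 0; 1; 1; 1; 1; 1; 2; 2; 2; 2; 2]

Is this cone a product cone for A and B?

Answer: NOT A VALID PRODUCT — duplicate pair at indices 10,2

Trace:
|A|·|B| = 5·3 = 15;  |P| = 15
Check the pairing map k ↦ (π_A(k), π_B(k)):
  0 : (0,0)
  1 : (1,0)
  2 : (0,2)
  3 : (3,0)
  4 : (4,0)
  5 : (0,1)
  6 : (1,1)
  7 : (2,1)
  8 : (3,1)
  9 : (4,1)
  10 : (0,2)  ✗ repeats pair of k=2
  11 : (1,2)
  12 : (2,2)
  13 : (3,2)
  14 : (4,2)
distinct pairs in image: 14 / 15 needed
  → (0,2) hit at k=2 and k=10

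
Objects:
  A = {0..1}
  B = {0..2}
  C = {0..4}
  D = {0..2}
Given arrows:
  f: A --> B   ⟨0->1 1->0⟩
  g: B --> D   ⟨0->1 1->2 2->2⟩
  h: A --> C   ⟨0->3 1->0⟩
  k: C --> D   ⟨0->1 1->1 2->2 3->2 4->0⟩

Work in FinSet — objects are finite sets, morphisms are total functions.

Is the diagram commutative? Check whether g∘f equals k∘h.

Along f;g (path 1):
  0 f-->1 g-->2
  1 f-->0 g-->1
  composite₁ = ⟨0->2 1->1⟩
Along h;k (path 2):
  0 h-->3 k-->2
  1 h-->0 k-->1
  composite₂ = ⟨0->2 1->1⟩
Equal? equal; square commutes

Answer: COMMUTES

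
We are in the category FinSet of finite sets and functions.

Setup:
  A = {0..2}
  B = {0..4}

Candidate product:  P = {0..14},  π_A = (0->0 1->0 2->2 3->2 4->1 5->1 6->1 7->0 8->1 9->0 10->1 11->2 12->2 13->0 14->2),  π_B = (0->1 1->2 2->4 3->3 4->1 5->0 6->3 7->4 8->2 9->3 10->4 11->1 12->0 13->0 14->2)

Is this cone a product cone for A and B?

Answer: VALID PRODUCT

Trace:
|A|·|B| = 3·5 = 15;  |P| = 15
Check the pairing map k ↦ (π_A(k), π_B(k)):
  0 -> (0,1)
  1 -> (0,2)
  2 -> (2,4)
  3 -> (2,3)
  4 -> (1,1)
  5 -> (1,0)
  6 -> (1,3)
  7 -> (0,4)
  8 -> (1,2)
  9 -> (0,3)
  10 -> (1,4)
  11 -> (2,1)
  12 -> (2,0)
  13 -> (0,0)
  14 -> (2,2)
distinct pairs in image: 15 / 15 needed
  → bijection onto A×B; projections well-typed.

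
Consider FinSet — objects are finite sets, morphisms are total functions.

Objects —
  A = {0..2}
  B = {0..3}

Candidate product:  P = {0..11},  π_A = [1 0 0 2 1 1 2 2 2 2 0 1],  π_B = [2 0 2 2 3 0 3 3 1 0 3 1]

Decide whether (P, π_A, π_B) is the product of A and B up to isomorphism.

|A|·|B| = 3·4 = 12;  |P| = 12
Check the pairing map k ↦ (π_A(k), π_B(k)):
  0 -> (1,2)
  1 -> (0,0)
  2 -> (0,2)
  3 -> (2,2)
  4 -> (1,3)
  5 -> (1,0)
  6 -> (2,3)
  7 -> (2,3)  ✗ repeats pair of k=6
  8 -> (2,1)
  9 -> (2,0)
  10 -> (0,3)
  11 -> (1,1)
distinct pairs in image: 11 / 12 needed
  → (2,3) hit at k=6 and k=7

Answer: NOT A VALID PRODUCT — duplicate pair at indices 7,6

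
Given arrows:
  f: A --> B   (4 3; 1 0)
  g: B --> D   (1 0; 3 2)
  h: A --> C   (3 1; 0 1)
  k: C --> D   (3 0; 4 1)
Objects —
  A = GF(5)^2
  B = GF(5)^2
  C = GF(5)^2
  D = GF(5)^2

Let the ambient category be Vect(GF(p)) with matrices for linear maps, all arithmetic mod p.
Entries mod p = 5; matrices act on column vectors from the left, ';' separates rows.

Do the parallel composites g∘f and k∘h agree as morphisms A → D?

Path 1 = f;g:
  e0=(1,0) f-->(4,1) g-->(4,4)
  e1=(0,1) f-->(3,0) g-->(3,4)
  composite₁ = (4 3; 4 4)
Path 2 = h;k:
  e0=(1,0) h-->(3,0) k-->(4,2)
  e1=(0,1) h-->(1,1) k-->(3,0)
  composite₂ = (4 3; 2 0)
Equal? distinct morphisms ✗

Answer: DOES NOT COMMUTE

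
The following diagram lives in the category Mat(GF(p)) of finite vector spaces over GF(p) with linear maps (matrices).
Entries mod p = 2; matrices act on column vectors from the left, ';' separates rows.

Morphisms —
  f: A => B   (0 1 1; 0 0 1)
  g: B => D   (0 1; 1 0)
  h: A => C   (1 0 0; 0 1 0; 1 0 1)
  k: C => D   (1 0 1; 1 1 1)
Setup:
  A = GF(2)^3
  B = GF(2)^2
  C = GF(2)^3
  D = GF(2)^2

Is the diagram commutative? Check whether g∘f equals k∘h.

Answer: COMMUTES

Derivation:
1) trace f;g:
  e0=[1,0,0] f=>[0,0] g=>[0,0]
  e1=[0,1,0] f=>[1,0] g=>[0,1]
  e2=[0,0,1] f=>[1,1] g=>[1,1]
  composite₁ = (0 0 1; 0 1 1)
2) trace h;k:
  e0=[1,0,0] h=>[1,0,1] k=>[0,0]
  e1=[0,1,0] h=>[0,1,0] k=>[0,1]
  e2=[0,0,1] h=>[0,0,1] k=>[1,1]
  composite₂ = (0 0 1; 0 1 1)
Equal? same morphism ✓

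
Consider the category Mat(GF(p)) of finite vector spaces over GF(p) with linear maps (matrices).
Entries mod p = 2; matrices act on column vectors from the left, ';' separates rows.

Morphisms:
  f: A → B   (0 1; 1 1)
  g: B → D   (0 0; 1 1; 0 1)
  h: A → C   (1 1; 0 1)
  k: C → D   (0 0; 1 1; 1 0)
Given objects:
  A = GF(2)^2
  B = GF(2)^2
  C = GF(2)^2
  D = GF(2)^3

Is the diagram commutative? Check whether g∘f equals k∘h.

Path 1 = f;g:
  e0=[1,0] f→[0,1] g→[0,1,1]
  e1=[0,1] f→[1,1] g→[0,0,1]
  result₁ = (0 0; 1 0; 1 1)
Path 2 = h;k:
  e0=[1,0] h→[1,0] k→[0,1,1]
  e1=[0,1] h→[1,1] k→[0,0,1]
  result₂ = (0 0; 1 0; 1 1)
Equal? same morphism ✓

Answer: COMMUTES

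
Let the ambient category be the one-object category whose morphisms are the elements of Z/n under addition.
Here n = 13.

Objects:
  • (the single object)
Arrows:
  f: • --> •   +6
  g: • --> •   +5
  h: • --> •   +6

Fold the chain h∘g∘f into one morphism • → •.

  0 +6≡6 +5≡11 +6≡4  (mod 13)
result: +4

Answer: +4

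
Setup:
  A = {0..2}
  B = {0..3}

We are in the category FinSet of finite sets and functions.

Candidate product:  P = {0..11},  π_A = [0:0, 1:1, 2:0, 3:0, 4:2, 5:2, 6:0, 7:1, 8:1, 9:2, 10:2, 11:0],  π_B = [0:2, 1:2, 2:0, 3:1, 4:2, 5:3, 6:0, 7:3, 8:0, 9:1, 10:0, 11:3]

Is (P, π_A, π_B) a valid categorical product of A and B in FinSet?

Answer: NOT A VALID PRODUCT — duplicate pair at indices 2,6

Derivation:
|A|·|B| = 3·4 = 12;  |P| = 12
Check the pairing map k ↦ (π_A(k), π_B(k)):
  0 : (0,2)
  1 : (1,2)
  2 : (0,0)
  3 : (0,1)
  4 : (2,2)
  5 : (2,3)
  6 : (0,0)  ✗ repeats pair of k=2
  7 : (1,3)
  8 : (1,0)
  9 : (2,1)
  10 : (2,0)
  11 : (0,3)
distinct pairs in image: 11 / 12 needed
  → (0,0) hit at k=2 and k=6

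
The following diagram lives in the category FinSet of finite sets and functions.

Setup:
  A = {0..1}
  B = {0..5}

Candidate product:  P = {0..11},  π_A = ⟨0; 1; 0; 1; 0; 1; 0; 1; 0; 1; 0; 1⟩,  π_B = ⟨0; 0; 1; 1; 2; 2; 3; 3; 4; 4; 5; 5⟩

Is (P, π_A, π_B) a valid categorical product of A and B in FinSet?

|A|·|B| = 2·6 = 12;  |P| = 12
Check the pairing map k ↦ (π_A(k), π_B(k)):
  0 -> (0,0)
  1 -> (1,0)
  2 -> (0,1)
  3 -> (1,1)
  4 -> (0,2)
  5 -> (1,2)
  6 -> (0,3)
  7 -> (1,3)
  8 -> (0,4)
  9 -> (1,4)
  10 -> (0,5)
  11 -> (1,5)
distinct pairs in image: 12 / 12 needed
  → bijection onto A×B; projections well-typed.

Answer: VALID PRODUCT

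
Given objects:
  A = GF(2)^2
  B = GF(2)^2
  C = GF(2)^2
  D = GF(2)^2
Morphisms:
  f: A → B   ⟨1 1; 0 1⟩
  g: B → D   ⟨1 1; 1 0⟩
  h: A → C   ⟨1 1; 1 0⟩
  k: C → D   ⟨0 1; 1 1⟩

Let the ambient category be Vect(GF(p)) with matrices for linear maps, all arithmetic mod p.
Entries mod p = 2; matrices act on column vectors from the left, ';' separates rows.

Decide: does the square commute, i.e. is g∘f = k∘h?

Answer: DOES NOT COMMUTE

Trace:
Along f;g (path 1):
  e0=⟨1,0⟩ f→⟨1,0⟩ g→⟨1,1⟩
  e1=⟨0,1⟩ f→⟨1,1⟩ g→⟨0,1⟩
  result₁ = ⟨1 0; 1 1⟩
Along h;k (path 2):
  e0=⟨1,0⟩ h→⟨1,1⟩ k→⟨1,0⟩
  e1=⟨0,1⟩ h→⟨1,0⟩ k→⟨0,1⟩
  result₂ = ⟨1 0; 0 1⟩
Equal? distinct morphisms ✗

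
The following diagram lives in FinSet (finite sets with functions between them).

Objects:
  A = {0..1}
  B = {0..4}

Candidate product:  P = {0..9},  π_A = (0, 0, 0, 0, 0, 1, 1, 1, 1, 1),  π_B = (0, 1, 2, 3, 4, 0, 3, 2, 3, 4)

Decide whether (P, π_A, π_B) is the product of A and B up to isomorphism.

Answer: NOT A VALID PRODUCT — duplicate pair at indices 8,6

Derivation:
|A|·|B| = 2·5 = 10;  |P| = 10
Check the pairing map k ↦ (π_A(k), π_B(k)):
  0 : (0,0)
  1 : (0,1)
  2 : (0,2)
  3 : (0,3)
  4 : (0,4)
  5 : (1,0)
  6 : (1,3)
  7 : (1,2)
  8 : (1,3)  ✗ repeats pair of k=6
  9 : (1,4)
distinct pairs in image: 9 / 10 needed
  → (1,3) hit at k=6 and k=8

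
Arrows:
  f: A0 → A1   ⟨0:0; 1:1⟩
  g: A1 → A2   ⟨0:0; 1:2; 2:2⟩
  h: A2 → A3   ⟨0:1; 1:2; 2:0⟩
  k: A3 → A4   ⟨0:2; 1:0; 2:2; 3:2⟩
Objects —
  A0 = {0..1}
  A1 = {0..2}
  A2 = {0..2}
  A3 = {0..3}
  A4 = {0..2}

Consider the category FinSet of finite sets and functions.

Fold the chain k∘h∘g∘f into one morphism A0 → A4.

  0 f→0 g→0 h→1 k→0
  1 f→1 g→2 h→0 k→2
result: ⟨0:0; 1:2⟩

Answer: ⟨0:0; 1:2⟩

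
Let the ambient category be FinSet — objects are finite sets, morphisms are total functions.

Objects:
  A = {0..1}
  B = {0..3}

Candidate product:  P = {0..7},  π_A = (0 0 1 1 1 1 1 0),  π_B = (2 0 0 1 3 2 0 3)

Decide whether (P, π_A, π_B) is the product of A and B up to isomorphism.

|A|·|B| = 2·4 = 8;  |P| = 8
Check the pairing map k ↦ (π_A(k), π_B(k)):
  0 ↦ (0,2)
  1 ↦ (0,0)
  2 ↦ (1,0)
  3 ↦ (1,1)
  4 ↦ (1,3)
  5 ↦ (1,2)
  6 ↦ (1,0)  ✗ repeats pair of k=2
  7 ↦ (0,3)
distinct pairs in image: 7 / 8 needed
  → (1,0) hit at k=2 and k=6

Answer: NOT A VALID PRODUCT — duplicate pair at indices 2,6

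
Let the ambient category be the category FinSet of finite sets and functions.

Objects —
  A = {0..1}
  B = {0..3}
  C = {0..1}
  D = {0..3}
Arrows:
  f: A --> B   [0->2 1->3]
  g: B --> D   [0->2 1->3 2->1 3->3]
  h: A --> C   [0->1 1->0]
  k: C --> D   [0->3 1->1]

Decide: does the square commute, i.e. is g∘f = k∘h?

Answer: COMMUTES

Work:
Path 1 = f;g:
  0 f-->2 g-->1
  1 f-->3 g-->3
  composite₁ = [0->1 1->3]
Path 2 = h;k:
  0 h-->1 k-->1
  1 h-->0 k-->3
  composite₂ = [0->1 1->3]
Equal? same morphism ✓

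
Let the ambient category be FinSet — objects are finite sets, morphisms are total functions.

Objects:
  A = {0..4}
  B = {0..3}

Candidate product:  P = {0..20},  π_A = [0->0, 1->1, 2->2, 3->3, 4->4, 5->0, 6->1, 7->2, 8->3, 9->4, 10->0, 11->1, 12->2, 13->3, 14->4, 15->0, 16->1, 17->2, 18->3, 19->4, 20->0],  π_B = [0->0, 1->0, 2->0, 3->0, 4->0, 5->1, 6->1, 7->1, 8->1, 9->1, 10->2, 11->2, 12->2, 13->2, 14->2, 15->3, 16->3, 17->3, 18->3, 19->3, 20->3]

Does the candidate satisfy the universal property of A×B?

|A|·|B| = 5·4 = 20;  |P| = 21
  → cardinalities differ; no bijection possible.

Answer: NOT A VALID PRODUCT — |P|=21 ≠ |A|·|B|=20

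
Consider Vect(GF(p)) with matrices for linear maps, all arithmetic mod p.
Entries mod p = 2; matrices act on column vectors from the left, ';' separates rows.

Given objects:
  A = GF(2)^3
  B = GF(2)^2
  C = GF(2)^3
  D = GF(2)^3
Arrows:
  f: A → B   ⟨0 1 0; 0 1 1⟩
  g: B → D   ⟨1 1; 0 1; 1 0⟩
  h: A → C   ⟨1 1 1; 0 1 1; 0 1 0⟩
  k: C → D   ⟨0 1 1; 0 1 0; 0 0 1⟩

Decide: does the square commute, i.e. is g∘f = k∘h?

Path 1 = f;g:
  e0=[1,0,0] f→[0,0] g→[0,0,0]
  e1=[0,1,0] f→[1,1] g→[0,1,1]
  e2=[0,0,1] f→[0,1] g→[1,1,0]
  result₁ = ⟨0 0 1; 0 1 1; 0 1 0⟩
Path 2 = h;k:
  e0=[1,0,0] h→[1,0,0] k→[0,0,0]
  e1=[0,1,0] h→[1,1,1] k→[0,1,1]
  e2=[0,0,1] h→[1,1,0] k→[1,1,0]
  result₂ = ⟨0 0 1; 0 1 1; 0 1 0⟩
Equal? equal; square commutes

Answer: COMMUTES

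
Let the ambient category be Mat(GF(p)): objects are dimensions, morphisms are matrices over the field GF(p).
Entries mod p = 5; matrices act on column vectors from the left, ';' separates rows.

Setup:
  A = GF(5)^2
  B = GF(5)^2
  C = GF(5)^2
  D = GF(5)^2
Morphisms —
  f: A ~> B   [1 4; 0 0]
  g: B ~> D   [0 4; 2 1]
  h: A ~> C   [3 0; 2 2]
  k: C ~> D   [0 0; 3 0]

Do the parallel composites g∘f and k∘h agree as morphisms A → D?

1) trace f;g:
  e0=(1,0) f~>(1,0) g~>(0,2)
  e1=(0,1) f~>(4,0) g~>(0,3)
  result₁ = [0 0; 2 3]
2) trace h;k:
  e0=(1,0) h~>(3,2) k~>(0,4)
  e1=(0,1) h~>(0,2) k~>(0,0)
  result₂ = [0 0; 4 0]
Equal? NO — does not commute

Answer: DOES NOT COMMUTE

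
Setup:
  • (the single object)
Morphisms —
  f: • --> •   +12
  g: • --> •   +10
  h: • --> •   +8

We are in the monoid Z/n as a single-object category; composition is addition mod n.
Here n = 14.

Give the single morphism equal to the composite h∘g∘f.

Answer: +2

Trace:
  0 +12≡12 +10≡8 +8≡2  (mod 14)
result: +2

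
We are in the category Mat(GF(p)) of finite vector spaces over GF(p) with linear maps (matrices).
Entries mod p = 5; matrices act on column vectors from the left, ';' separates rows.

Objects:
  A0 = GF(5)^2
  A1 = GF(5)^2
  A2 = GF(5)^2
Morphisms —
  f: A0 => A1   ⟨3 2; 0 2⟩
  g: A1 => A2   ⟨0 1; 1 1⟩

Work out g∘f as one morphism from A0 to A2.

  e0=⟨1,0⟩ f=>⟨3,0⟩ g=>⟨0,3⟩
  e1=⟨0,1⟩ f=>⟨2,2⟩ g=>⟨2,4⟩
result: ⟨0 2; 3 4⟩

Answer: ⟨0 2; 3 4⟩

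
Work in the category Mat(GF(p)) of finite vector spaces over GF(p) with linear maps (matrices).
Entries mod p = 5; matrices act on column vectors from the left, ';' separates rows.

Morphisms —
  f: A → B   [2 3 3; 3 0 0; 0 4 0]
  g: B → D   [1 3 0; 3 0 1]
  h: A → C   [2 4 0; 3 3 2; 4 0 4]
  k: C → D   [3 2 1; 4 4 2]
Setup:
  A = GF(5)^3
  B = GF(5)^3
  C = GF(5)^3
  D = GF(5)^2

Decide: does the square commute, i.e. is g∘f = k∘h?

Answer: DOES NOT COMMUTE

Work:
Path 1 = f;g:
  e0=⟨1,0,0⟩ f→⟨2,3,0⟩ g→⟨1,1⟩
  e1=⟨0,1,0⟩ f→⟨3,0,4⟩ g→⟨3,3⟩
  e2=⟨0,0,1⟩ f→⟨3,0,0⟩ g→⟨3,4⟩
  composite₁ = [1 3 3; 1 3 4]
Path 2 = h;k:
  e0=⟨1,0,0⟩ h→⟨2,3,4⟩ k→⟨1,3⟩
  e1=⟨0,1,0⟩ h→⟨4,3,0⟩ k→⟨3,3⟩
  e2=⟨0,0,1⟩ h→⟨0,2,4⟩ k→⟨3,1⟩
  composite₂ = [1 3 3; 3 3 1]
Equal? differ; not commutative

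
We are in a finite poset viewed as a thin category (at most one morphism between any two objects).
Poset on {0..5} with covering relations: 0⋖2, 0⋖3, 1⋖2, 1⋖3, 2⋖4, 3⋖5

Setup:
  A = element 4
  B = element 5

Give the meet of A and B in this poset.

Answer: NO MEET EXISTS

Derivation:
Common predecessors of 4,5: {0,1}
  maximal lower bounds 0 and 1 are incomparable: neither 0<=1 nor 1<=0
→ no greatest lower bound exists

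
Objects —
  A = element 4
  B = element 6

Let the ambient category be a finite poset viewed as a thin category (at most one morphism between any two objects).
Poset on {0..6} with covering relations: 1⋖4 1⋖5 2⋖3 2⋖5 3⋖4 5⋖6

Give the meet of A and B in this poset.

Lower bounds of A=4 and B=6: {1,2}
  maximal lower bounds 1 and 2 are incomparable: neither 1≤2 nor 2≤1
→ no greatest lower bound exists

Answer: NO MEET EXISTS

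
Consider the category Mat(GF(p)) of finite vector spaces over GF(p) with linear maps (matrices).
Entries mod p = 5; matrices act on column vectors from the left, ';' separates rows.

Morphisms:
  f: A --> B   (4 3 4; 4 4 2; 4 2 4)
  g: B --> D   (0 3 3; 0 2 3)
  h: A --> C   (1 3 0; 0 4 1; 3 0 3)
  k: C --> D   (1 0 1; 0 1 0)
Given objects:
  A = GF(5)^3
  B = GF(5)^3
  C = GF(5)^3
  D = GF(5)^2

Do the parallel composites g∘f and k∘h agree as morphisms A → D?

Path 1 = f;g:
  e0=(1,0,0) f-->(4,4,4) g-->(4,0)
  e1=(0,1,0) f-->(3,4,2) g-->(3,4)
  e2=(0,0,1) f-->(4,2,4) g-->(3,1)
  result₁ = (4 3 3; 0 4 1)
Path 2 = h;k:
  e0=(1,0,0) h-->(1,0,3) k-->(4,0)
  e1=(0,1,0) h-->(3,4,0) k-->(3,4)
  e2=(0,0,1) h-->(0,1,3) k-->(3,1)
  result₂ = (4 3 3; 0 4 1)
Equal? YES — commutes

Answer: COMMUTES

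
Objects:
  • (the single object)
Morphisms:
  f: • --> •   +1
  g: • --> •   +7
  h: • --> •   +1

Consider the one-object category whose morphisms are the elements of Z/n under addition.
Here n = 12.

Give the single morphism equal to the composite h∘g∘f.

Answer: +9

Trace:
  0 +1≡1 +7≡8 +1≡9  (mod 12)
⟦path⟧: +9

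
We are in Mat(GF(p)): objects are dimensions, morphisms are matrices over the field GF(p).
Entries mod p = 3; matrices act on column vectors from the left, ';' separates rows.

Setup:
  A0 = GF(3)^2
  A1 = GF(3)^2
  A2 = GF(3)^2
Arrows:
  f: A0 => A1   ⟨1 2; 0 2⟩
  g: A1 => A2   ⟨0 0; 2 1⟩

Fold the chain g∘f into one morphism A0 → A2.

  e0=⟨1,0⟩ f=>⟨1,0⟩ g=>⟨0,2⟩
  e1=⟨0,1⟩ f=>⟨2,2⟩ g=>⟨0,0⟩
result: ⟨0 0; 2 0⟩

Answer: ⟨0 0; 2 0⟩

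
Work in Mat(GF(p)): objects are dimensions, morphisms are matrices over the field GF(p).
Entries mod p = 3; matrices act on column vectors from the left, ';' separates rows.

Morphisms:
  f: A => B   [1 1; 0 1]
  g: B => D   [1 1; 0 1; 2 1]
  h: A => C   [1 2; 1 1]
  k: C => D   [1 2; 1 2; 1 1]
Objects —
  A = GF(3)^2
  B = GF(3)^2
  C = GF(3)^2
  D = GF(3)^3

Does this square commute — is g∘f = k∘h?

Path 1 = f;g:
  e0=(1,0) f=>(1,0) g=>(1,0,2)
  e1=(0,1) f=>(1,1) g=>(2,1,0)
  result₁ = [1 2; 0 1; 2 0]
Path 2 = h;k:
  e0=(1,0) h=>(1,1) k=>(0,0,2)
  e1=(0,1) h=>(2,1) k=>(1,1,0)
  result₂ = [0 1; 0 1; 2 0]
Equal? NO — does not commute

Answer: DOES NOT COMMUTE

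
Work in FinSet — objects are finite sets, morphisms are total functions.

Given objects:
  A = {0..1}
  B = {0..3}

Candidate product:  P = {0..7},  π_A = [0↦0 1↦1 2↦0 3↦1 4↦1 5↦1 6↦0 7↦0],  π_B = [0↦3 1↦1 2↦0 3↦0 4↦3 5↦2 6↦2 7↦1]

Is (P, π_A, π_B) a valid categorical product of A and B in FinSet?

Answer: VALID PRODUCT

Work:
|A|·|B| = 2·4 = 8;  |P| = 8
Check the pairing map k ↦ (π_A(k), π_B(k)):
  0 ↦ (0,3)
  1 ↦ (1,1)
  2 ↦ (0,0)
  3 ↦ (1,0)
  4 ↦ (1,3)
  5 ↦ (1,2)
  6 ↦ (0,2)
  7 ↦ (0,1)
distinct pairs in image: 8 / 8 needed
  → bijection onto A×B; projections well-typed.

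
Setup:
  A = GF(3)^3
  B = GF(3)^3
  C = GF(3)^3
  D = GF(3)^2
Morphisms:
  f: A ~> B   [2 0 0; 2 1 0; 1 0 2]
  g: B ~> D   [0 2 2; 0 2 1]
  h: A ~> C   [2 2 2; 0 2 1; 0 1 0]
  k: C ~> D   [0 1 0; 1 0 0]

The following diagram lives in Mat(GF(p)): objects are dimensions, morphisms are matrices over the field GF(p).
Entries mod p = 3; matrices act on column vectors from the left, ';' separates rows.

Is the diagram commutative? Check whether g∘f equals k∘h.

1) trace f;g:
  e0=[1,0,0] f~>[2,2,1] g~>[0,2]
  e1=[0,1,0] f~>[0,1,0] g~>[2,2]
  e2=[0,0,1] f~>[0,0,2] g~>[1,2]
  ⟦path⟧₁ = [0 2 1; 2 2 2]
2) trace h;k:
  e0=[1,0,0] h~>[2,0,0] k~>[0,2]
  e1=[0,1,0] h~>[2,2,1] k~>[2,2]
  e2=[0,0,1] h~>[2,1,0] k~>[1,2]
  ⟦path⟧₂ = [0 2 1; 2 2 2]
Equal? YES — commutes

Answer: COMMUTES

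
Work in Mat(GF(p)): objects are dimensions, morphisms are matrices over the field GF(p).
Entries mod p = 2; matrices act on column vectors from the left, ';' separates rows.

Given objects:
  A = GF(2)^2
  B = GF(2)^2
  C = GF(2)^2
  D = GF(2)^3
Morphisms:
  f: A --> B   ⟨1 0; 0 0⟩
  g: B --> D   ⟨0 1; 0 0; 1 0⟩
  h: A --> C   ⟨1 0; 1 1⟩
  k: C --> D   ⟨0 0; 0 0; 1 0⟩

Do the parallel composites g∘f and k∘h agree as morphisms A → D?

Answer: COMMUTES

Work:
1) trace f;g:
  e0=[1,0] f-->[1,0] g-->[0,0,1]
  e1=[0,1] f-->[0,0] g-->[0,0,0]
  composite₁ = ⟨0 0; 0 0; 1 0⟩
2) trace h;k:
  e0=[1,0] h-->[1,1] k-->[0,0,1]
  e1=[0,1] h-->[0,1] k-->[0,0,0]
  composite₂ = ⟨0 0; 0 0; 1 0⟩
Equal? equal; square commutes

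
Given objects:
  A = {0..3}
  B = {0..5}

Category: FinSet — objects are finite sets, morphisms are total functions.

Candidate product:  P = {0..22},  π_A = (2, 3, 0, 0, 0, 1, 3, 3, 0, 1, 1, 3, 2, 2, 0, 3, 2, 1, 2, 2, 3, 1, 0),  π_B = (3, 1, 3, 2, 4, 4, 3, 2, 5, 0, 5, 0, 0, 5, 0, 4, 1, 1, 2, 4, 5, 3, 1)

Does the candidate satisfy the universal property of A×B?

Answer: NOT A VALID PRODUCT — |P|=23 ≠ |A|·|B|=24

Work:
|A|·|B| = 4·6 = 24;  |P| = 23
  → cardinalities differ; no bijection possible.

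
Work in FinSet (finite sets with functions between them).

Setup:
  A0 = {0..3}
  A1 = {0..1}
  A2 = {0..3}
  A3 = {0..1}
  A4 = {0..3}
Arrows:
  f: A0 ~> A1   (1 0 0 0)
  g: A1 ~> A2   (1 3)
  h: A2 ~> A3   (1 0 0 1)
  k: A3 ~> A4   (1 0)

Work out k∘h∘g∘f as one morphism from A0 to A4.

  0 f~>1 g~>3 h~>1 k~>0
  1 f~>0 g~>1 h~>0 k~>1
  2 f~>0 g~>1 h~>0 k~>1
  3 f~>0 g~>1 h~>0 k~>1
composite: (0 1 1 1)

Answer: (0 1 1 1)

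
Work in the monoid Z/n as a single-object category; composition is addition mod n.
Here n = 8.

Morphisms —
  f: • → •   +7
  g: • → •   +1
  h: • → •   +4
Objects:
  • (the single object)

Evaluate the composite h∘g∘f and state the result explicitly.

Answer: +4

Derivation:
  0 +7≡7 +1≡0 +4≡4  (mod 8)
result: +4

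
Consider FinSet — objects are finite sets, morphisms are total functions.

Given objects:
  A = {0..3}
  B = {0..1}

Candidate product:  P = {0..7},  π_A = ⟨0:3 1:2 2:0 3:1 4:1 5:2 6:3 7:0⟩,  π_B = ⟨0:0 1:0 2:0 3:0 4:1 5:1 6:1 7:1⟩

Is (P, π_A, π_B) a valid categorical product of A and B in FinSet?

|A|·|B| = 4·2 = 8;  |P| = 8
Check the pairing map k ↦ (π_A(k), π_B(k)):
  0 : (3,0)
  1 : (2,0)
  2 : (0,0)
  3 : (1,0)
  4 : (1,1)
  5 : (2,1)
  6 : (3,1)
  7 : (0,1)
distinct pairs in image: 8 / 8 needed
  → bijection onto A×B; projections well-typed.

Answer: VALID PRODUCT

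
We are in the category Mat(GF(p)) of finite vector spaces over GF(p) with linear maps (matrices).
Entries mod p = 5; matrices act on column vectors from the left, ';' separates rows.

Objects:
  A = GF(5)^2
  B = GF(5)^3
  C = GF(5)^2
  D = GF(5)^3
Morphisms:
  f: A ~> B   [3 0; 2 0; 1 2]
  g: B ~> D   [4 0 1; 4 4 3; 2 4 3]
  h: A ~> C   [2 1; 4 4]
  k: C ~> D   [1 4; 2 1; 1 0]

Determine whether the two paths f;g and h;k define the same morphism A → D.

Answer: COMMUTES

Work:
1) trace f;g:
  e0=[1,0] f~>[3,2,1] g~>[3,3,2]
  e1=[0,1] f~>[0,0,2] g~>[2,1,1]
  result₁ = [3 2; 3 1; 2 1]
2) trace h;k:
  e0=[1,0] h~>[2,4] k~>[3,3,2]
  e1=[0,1] h~>[1,4] k~>[2,1,1]
  result₂ = [3 2; 3 1; 2 1]
Equal? YES — commutes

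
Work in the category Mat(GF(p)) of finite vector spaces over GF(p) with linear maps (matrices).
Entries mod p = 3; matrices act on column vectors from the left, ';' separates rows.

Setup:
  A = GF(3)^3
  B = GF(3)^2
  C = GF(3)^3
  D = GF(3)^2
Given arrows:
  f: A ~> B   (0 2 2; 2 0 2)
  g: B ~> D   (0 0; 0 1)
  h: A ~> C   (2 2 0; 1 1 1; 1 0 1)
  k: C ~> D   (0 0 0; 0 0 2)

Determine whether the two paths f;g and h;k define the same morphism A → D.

Answer: COMMUTES

Work:
Along f;g (path 1):
  e0=⟨1,0,0⟩ f~>⟨0,2⟩ g~>⟨0,2⟩
  e1=⟨0,1,0⟩ f~>⟨2,0⟩ g~>⟨0,0⟩
  e2=⟨0,0,1⟩ f~>⟨2,2⟩ g~>⟨0,2⟩
  composite₁ = (0 0 0; 2 0 2)
Along h;k (path 2):
  e0=⟨1,0,0⟩ h~>⟨2,1,1⟩ k~>⟨0,2⟩
  e1=⟨0,1,0⟩ h~>⟨2,1,0⟩ k~>⟨0,0⟩
  e2=⟨0,0,1⟩ h~>⟨0,1,1⟩ k~>⟨0,2⟩
  composite₂ = (0 0 0; 2 0 2)
Equal? equal; square commutes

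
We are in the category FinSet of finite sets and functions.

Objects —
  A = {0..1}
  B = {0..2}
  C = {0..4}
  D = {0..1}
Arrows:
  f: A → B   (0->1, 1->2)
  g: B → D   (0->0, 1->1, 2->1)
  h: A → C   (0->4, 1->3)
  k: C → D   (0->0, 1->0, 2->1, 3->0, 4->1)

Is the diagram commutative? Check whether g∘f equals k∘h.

Path 1 = f;g:
  0 f→1 g→1
  1 f→2 g→1
  composite₁ = (0->1, 1->1)
Path 2 = h;k:
  0 h→4 k→1
  1 h→3 k→0
  composite₂ = (0->1, 1->0)
Equal? distinct morphisms ✗

Answer: DOES NOT COMMUTE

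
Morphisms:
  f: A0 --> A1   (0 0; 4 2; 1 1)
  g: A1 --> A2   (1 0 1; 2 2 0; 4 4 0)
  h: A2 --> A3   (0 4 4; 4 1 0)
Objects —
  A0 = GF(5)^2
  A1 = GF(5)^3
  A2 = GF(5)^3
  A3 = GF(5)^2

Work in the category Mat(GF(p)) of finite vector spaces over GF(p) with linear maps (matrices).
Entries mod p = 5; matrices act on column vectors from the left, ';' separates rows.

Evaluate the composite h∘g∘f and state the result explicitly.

  e0=(1,0) f-->(0,4,1) g-->(1,3,1) h-->(1,2)
  e1=(0,1) f-->(0,2,1) g-->(1,4,3) h-->(3,3)
result: (1 3; 2 3)

Answer: (1 3; 2 3)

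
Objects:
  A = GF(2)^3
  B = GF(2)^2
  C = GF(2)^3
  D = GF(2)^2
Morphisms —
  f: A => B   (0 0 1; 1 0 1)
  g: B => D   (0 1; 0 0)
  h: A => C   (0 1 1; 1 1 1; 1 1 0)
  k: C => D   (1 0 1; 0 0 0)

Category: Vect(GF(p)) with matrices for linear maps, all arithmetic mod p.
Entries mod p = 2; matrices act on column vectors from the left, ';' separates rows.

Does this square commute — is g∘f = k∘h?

Answer: COMMUTES

Derivation:
Along f;g (path 1):
  e0=(1,0,0) f=>(0,1) g=>(1,0)
  e1=(0,1,0) f=>(0,0) g=>(0,0)
  e2=(0,0,1) f=>(1,1) g=>(1,0)
  ⟦path⟧₁ = (1 0 1; 0 0 0)
Along h;k (path 2):
  e0=(1,0,0) h=>(0,1,1) k=>(1,0)
  e1=(0,1,0) h=>(1,1,1) k=>(0,0)
  e2=(0,0,1) h=>(1,1,0) k=>(1,0)
  ⟦path⟧₂ = (1 0 1; 0 0 0)
Equal? equal; square commutes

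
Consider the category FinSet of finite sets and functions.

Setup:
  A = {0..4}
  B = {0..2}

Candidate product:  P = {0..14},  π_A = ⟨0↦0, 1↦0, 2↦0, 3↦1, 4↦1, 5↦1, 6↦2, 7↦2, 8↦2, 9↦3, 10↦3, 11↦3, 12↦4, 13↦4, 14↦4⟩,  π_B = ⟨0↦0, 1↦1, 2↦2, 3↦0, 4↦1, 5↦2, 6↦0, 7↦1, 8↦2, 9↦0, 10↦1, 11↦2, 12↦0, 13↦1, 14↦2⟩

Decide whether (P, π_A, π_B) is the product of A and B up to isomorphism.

Answer: VALID PRODUCT

Work:
|A|·|B| = 5·3 = 15;  |P| = 15
Check the pairing map k ↦ (π_A(k), π_B(k)):
  0 ↦ (0,0)
  1 ↦ (0,1)
  2 ↦ (0,2)
  3 ↦ (1,0)
  4 ↦ (1,1)
  5 ↦ (1,2)
  6 ↦ (2,0)
  7 ↦ (2,1)
  8 ↦ (2,2)
  9 ↦ (3,0)
  10 ↦ (3,1)
  11 ↦ (3,2)
  12 ↦ (4,0)
  13 ↦ (4,1)
  14 ↦ (4,2)
distinct pairs in image: 15 / 15 needed
  → bijection onto A×B; projections well-typed.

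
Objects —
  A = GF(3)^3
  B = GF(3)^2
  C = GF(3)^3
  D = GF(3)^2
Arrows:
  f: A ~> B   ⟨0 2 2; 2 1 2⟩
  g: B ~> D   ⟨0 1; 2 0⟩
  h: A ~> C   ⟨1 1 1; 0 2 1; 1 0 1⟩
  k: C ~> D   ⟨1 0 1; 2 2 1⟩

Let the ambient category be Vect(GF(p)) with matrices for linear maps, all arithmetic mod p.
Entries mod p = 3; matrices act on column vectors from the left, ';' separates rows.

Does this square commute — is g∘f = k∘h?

Path 1 = f;g:
  e0=(1,0,0) f~>(0,2) g~>(2,0)
  e1=(0,1,0) f~>(2,1) g~>(1,1)
  e2=(0,0,1) f~>(2,2) g~>(2,1)
  result₁ = ⟨2 1 2; 0 1 1⟩
Path 2 = h;k:
  e0=(1,0,0) h~>(1,0,1) k~>(2,0)
  e1=(0,1,0) h~>(1,2,0) k~>(1,0)
  e2=(0,0,1) h~>(1,1,1) k~>(2,2)
  result₂ = ⟨2 1 2; 0 0 2⟩
Equal? differ; not commutative

Answer: DOES NOT COMMUTE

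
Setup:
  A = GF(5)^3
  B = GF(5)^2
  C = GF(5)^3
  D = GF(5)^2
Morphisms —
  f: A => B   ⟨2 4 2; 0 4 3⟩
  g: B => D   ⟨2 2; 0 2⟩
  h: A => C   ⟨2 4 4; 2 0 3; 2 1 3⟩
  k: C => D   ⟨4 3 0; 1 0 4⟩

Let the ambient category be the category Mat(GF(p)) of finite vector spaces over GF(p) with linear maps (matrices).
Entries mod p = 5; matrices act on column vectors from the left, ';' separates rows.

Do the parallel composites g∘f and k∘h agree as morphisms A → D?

Answer: COMMUTES

Derivation:
1) trace f;g:
  e0=⟨1,0,0⟩ f=>⟨2,0⟩ g=>⟨4,0⟩
  e1=⟨0,1,0⟩ f=>⟨4,4⟩ g=>⟨1,3⟩
  e2=⟨0,0,1⟩ f=>⟨2,3⟩ g=>⟨0,1⟩
  ⟦path⟧₁ = ⟨4 1 0; 0 3 1⟩
2) trace h;k:
  e0=⟨1,0,0⟩ h=>⟨2,2,2⟩ k=>⟨4,0⟩
  e1=⟨0,1,0⟩ h=>⟨4,0,1⟩ k=>⟨1,3⟩
  e2=⟨0,0,1⟩ h=>⟨4,3,3⟩ k=>⟨0,1⟩
  ⟦path⟧₂ = ⟨4 1 0; 0 3 1⟩
Equal? YES — commutes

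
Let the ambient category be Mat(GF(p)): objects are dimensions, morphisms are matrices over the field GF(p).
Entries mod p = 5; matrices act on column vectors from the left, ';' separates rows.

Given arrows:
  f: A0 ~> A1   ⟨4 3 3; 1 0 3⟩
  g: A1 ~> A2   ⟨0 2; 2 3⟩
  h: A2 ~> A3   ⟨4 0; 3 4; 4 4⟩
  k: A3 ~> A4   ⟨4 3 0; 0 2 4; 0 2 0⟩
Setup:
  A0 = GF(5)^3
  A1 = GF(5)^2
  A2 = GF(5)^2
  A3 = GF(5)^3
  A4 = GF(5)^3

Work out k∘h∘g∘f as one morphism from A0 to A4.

Answer: ⟨2 2 0; 3 4 2; 0 3 1⟩

Work:
  e0=[1,0,0] f~>[4,1] g~>[2,1] h~>[3,0,2] k~>[2,3,0]
  e1=[0,1,0] f~>[3,0] g~>[0,1] h~>[0,4,4] k~>[2,4,3]
  e2=[0,0,1] f~>[3,3] g~>[1,0] h~>[4,3,4] k~>[0,2,1]
composite: ⟨2 2 0; 3 4 2; 0 3 1⟩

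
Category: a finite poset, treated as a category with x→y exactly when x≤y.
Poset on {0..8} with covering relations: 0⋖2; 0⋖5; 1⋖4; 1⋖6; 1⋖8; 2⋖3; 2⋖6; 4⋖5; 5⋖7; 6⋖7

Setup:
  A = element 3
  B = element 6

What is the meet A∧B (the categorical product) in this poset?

Answer: A∧B = 2

Trace:
Lower bounds of A=3 and B=6: {0,2}
  0 ⊑ 2
  2 ⊑ 2
glb = 2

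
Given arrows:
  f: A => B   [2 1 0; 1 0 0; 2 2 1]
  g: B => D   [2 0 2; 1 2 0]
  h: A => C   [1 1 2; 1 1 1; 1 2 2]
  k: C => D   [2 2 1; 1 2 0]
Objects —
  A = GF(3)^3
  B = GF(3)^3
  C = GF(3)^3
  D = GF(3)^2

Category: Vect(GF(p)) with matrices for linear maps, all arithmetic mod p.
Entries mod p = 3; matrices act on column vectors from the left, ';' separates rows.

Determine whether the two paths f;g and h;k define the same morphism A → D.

Along f;g (path 1):
  e0=(1,0,0) f=>(2,1,2) g=>(2,1)
  e1=(0,1,0) f=>(1,0,2) g=>(0,1)
  e2=(0,0,1) f=>(0,0,1) g=>(2,0)
  result₁ = [2 0 2; 1 1 0]
Along h;k (path 2):
  e0=(1,0,0) h=>(1,1,1) k=>(2,0)
  e1=(0,1,0) h=>(1,1,2) k=>(0,0)
  e2=(0,0,1) h=>(2,1,2) k=>(2,1)
  result₂ = [2 0 2; 0 0 1]
Equal? differ; not commutative

Answer: DOES NOT COMMUTE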